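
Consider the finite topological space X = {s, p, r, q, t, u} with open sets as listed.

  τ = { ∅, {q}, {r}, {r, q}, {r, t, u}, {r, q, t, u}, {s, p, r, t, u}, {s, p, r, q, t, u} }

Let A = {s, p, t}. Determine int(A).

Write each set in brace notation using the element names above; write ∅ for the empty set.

∅

U open, U⊆A: ∅. int(A) = ⋃ = ∅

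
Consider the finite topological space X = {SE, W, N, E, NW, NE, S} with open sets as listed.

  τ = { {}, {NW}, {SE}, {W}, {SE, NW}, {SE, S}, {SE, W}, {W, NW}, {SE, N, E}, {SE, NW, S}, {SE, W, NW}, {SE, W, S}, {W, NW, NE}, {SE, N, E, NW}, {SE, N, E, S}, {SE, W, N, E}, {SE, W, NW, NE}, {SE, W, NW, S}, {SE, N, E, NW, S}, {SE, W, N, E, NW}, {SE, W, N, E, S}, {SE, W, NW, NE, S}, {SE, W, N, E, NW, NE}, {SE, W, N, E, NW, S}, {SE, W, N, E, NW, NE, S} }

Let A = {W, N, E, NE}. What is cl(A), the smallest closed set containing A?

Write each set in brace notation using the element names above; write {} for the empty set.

X∖A={SE, NW, S}, int(X∖A)={SE, NW, S}, hence cl(A)={W, N, E, NE}

{W, N, E, NE}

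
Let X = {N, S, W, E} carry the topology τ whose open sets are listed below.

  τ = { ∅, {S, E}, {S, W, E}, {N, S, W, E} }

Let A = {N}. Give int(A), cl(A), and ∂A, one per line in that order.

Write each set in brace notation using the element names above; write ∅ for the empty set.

int(A) = ∅
cl(A)  = {N}
∂A     = {N}

interior: largest open inside A is ∅ (from ∅)
cl via duality: int({S, W, E}) = {S, W, E}, so X∖{S, W, E} = {N}
cl∖int = {N}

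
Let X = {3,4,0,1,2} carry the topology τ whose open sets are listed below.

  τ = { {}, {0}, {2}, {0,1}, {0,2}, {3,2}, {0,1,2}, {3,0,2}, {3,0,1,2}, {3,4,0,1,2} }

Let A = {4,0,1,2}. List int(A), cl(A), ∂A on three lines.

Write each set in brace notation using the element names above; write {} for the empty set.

int(A) = {0,1,2}
cl(A)  = {3,4,0,1,2}
∂A     = {3,4}

opens ⊆ A: {}, {0}, {2}, {0,2}, {0,1}, {0,1,2}; union → int = {0,1,2}
complement {3}; its interior {}; cl(A) = X∖{} = {3,4,0,1,2}
boundary = {3,4,0,1,2} ∖ {0,1,2} = {3,4}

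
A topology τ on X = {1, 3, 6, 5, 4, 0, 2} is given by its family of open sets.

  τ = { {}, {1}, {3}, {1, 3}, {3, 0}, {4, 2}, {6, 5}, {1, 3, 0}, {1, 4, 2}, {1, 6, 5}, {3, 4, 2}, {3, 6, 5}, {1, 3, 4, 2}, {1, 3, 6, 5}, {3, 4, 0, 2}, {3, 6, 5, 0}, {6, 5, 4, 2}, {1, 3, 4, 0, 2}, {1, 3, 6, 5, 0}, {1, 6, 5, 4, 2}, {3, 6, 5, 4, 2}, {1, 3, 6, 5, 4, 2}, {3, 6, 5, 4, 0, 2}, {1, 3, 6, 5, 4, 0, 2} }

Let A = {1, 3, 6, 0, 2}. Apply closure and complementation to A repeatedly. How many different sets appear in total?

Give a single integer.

6

complement {5, 4}; its interior {}; cl(A) = X∖{} = {1, 3, 6, 5, 4, 0, 2}
With k = closure, c = complement:
  1. A     = {1, 3, 6, 0, 2}
  2. kA    = {1, 3, 6, 5, 4, 0, 2}
  3. cA    = {5, 4}
  4. ckA   = {}
  5. kcA   = {6, 5, 4, 2}
  6. ckcA  = {1, 3, 0}
k, c of each give nothing new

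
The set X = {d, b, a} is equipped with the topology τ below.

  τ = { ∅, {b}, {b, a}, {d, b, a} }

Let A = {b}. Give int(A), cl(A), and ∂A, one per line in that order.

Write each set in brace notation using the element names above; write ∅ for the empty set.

opens ⊆ A: ∅, {b}; union → int = {b}
complement {d, a}; its interior ∅; cl(A) = X∖∅ = {d, b, a}
boundary = {d, b, a} ∖ {b} = {d, a}

int(A) = {b}
cl(A)  = {d, b, a}
∂A     = {d, a}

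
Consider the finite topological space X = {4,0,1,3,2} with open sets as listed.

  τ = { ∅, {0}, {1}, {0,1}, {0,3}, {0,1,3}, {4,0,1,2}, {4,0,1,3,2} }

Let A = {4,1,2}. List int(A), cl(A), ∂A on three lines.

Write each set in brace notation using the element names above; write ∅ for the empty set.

int(A) = {1}
cl(A)  = {4,1,2}
∂A     = {4,2}

interior: largest open inside A is {1} (from ∅, {1})
cl via duality: int({0,3}) = {0,3}, so X∖{0,3} = {4,1,2}
cl∖int = {4,2}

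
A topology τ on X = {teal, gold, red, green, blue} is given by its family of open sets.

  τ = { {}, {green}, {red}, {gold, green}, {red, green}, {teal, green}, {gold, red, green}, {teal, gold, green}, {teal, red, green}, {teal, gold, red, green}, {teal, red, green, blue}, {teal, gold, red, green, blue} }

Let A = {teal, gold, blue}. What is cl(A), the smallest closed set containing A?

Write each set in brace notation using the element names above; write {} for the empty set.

X∖A={red, green}, int(X∖A)={red, green}, hence cl(A)={teal, gold, blue}

{teal, gold, blue}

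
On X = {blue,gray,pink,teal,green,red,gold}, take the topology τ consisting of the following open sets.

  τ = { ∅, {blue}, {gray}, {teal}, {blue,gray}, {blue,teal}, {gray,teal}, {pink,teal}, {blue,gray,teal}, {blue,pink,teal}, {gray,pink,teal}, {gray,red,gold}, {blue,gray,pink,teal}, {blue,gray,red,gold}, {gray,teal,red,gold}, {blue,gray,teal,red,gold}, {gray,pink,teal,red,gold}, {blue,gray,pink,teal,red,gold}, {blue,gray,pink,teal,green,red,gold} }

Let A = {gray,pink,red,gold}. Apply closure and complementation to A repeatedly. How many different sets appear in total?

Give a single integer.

cl via duality: int({blue,teal,green}) = {blue,teal}, so X∖{blue,teal} = {gray,pink,green,red,gold}
Write k for closure, c for complement:
  1. A     = {gray,pink,red,gold}
  2. kA    = {gray,pink,green,red,gold}
  3. cA    = {blue,teal,green}
  4. ckA   = {blue,teal}
  5. kcA   = {blue,pink,teal,green}
  6. ckcA  = {gray,red,gold}
  7. kckcA = {gray,green,red,gold}
  8. ckckcA = {blue,pink,teal}
applying k or c yields no new set

8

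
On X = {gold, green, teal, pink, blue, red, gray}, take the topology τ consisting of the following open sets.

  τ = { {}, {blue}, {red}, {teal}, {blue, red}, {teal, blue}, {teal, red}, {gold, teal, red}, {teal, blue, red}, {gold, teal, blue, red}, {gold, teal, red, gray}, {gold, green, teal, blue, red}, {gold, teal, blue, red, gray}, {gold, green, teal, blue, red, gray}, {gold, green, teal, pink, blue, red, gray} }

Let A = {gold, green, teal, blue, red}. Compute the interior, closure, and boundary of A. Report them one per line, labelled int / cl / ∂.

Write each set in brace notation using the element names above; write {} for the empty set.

opens ⊆ A: {}, {red}, {teal}, {blue}, {teal, red}, {teal, blue}, {blue, red}, {teal, blue, red}, {gold, teal, red}, {gold, teal, blue, red}, {gold, green, teal, blue, red}; union → int = {gold, green, teal, blue, red}
complement {pink, gray}; its interior {}; cl(A) = X∖{} = {gold, green, teal, pink, blue, red, gray}
boundary = {gold, green, teal, pink, blue, red, gray} ∖ {gold, green, teal, blue, red} = {pink, gray}

int(A) = {gold, green, teal, blue, red}
cl(A)  = {gold, green, teal, pink, blue, red, gray}
∂A     = {pink, gray}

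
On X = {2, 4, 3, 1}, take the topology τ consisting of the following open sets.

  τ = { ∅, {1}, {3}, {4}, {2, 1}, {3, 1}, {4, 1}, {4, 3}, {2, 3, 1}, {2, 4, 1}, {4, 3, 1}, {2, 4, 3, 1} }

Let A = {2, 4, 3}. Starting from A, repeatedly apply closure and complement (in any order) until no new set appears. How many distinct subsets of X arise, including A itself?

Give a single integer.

4

closure: X∖int(X∖A) = X∖{1} = {2, 4, 3}
Let k=closure and c=complement:
  1. A     = {2, 4, 3}
  2. cA    = {1}
  3. kcA   = {2, 1}
  4. ckcA  = {4, 3}
— saturated at 4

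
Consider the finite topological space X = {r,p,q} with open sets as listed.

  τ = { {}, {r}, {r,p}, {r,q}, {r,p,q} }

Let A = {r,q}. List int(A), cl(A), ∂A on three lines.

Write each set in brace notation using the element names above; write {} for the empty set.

int(A) = {r,q}
cl(A)  = {r,p,q}
∂A     = {p}

opens ⊆ A: {}, {r}, {r,q}; union → int = {r,q}
complement {p}; its interior {}; cl(A) = X∖{} = {r,p,q}
boundary = {r,p,q} ∖ {r,q} = {p}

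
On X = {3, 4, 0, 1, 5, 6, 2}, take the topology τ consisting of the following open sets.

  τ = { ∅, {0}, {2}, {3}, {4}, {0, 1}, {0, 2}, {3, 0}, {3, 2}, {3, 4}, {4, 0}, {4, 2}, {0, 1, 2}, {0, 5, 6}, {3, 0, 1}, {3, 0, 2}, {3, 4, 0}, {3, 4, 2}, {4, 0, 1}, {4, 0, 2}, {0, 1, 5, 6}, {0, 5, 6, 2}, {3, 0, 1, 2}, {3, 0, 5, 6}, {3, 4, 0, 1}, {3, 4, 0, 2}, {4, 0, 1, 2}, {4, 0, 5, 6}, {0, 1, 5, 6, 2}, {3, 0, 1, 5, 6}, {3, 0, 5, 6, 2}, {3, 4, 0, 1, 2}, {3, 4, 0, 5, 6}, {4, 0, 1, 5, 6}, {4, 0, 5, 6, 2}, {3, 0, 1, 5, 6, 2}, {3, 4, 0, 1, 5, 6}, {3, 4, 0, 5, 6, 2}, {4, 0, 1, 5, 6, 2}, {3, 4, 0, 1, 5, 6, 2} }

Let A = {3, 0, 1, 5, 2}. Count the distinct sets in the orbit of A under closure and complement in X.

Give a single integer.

closure: X∖int(X∖A) = X∖{4} = {3, 0, 1, 5, 6, 2}
Let k=closure and c=complement:
  1. A     = {3, 0, 1, 5, 2}
  2. kA    = {3, 0, 1, 5, 6, 2}
  3. cA    = {4, 6}
  4. ckA   = {4}
  5. kcA   = {4, 5, 6}
  6. ckcA  = {3, 0, 1, 2}
— saturated at 6

6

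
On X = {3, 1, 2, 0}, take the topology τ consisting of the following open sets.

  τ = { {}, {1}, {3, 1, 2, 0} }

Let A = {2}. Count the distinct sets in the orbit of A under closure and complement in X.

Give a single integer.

cl via duality: int({3, 1, 0}) = {1}, so X∖{1} = {3, 2, 0}
Write k for closure, c for complement:
  1. A     = {2}
  2. kA    = {3, 2, 0}
  3. cA    = {3, 1, 0}
  4. ckA   = {1}
  5. kcA   = {3, 1, 2, 0}
  6. ckcA  = {}
applying k or c yields no new set

6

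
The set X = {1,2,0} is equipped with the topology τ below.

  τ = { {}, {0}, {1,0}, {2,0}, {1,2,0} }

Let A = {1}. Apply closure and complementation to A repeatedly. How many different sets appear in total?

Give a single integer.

4

closure: X∖int(X∖A) = X∖{2,0} = {1}
Let k=closure and c=complement:
  1. A     = {1}
  2. cA    = {2,0}
  3. kcA   = {1,2,0}
  4. ckcA  = {}
— saturated at 4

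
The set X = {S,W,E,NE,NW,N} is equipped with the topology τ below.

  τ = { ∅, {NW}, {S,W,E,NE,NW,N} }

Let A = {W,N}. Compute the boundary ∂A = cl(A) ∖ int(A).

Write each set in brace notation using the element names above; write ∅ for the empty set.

interior: largest open inside A is ∅ (from ∅)
cl via duality: int({S,E,NE,NW}) = {NW}, so X∖{NW} = {S,W,E,NE,N}
cl∖int = {S,W,E,NE,N}

{S,W,E,NE,N}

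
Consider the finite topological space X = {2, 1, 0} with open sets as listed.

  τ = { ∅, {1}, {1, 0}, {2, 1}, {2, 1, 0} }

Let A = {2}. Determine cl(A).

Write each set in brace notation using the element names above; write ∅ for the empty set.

{2}

X∖A={1, 0}, int(X∖A)={1, 0}, hence cl(A)={2}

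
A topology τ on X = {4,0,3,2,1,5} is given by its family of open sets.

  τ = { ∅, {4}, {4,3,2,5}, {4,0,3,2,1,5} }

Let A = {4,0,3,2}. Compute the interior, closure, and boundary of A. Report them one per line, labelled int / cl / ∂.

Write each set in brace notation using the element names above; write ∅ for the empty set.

opens ⊆ A: ∅, {4}; union → int = {4}
complement {1,5}; its interior ∅; cl(A) = X∖∅ = {4,0,3,2,1,5}
boundary = {4,0,3,2,1,5} ∖ {4} = {0,3,2,1,5}

int(A) = {4}
cl(A)  = {4,0,3,2,1,5}
∂A     = {0,3,2,1,5}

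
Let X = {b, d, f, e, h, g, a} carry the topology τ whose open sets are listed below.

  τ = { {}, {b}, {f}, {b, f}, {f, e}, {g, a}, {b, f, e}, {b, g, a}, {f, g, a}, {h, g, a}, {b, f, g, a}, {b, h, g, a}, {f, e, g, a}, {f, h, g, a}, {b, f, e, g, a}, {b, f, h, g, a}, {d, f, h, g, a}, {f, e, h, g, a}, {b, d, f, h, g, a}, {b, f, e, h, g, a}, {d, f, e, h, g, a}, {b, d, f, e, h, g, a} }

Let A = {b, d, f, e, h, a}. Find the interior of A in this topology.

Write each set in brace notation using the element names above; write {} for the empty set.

U open, U⊆A: {}, {f}, {b}, {b, f}, {f, e}, {b, f, e}. int(A) = ⋃ = {b, f, e}

{b, f, e}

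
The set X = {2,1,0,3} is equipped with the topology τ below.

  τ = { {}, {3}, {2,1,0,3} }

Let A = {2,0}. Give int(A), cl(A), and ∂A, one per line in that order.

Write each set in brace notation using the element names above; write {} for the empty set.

U open, U⊆A: {}. int(A) = ⋃ = {}
X∖A={1,3}, int(X∖A)={3}, hence cl(A)={2,1,0}
∂A: remove int from cl → {2,1,0}

int(A) = {}
cl(A)  = {2,1,0}
∂A     = {2,1,0}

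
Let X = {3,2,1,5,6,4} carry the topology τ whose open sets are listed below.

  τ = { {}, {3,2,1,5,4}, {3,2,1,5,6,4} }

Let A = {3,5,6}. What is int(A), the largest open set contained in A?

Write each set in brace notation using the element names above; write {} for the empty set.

{}

open subsets of A: {}; so int(A) = {}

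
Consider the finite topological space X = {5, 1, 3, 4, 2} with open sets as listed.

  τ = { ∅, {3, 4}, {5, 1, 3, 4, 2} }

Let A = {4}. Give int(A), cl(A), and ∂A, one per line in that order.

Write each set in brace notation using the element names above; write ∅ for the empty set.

interior: largest open inside A is ∅ (from ∅)
cl via duality: int({5, 1, 3, 2}) = ∅, so X∖∅ = {5, 1, 3, 4, 2}
cl∖int = {5, 1, 3, 4, 2}

int(A) = ∅
cl(A)  = {5, 1, 3, 4, 2}
∂A     = {5, 1, 3, 4, 2}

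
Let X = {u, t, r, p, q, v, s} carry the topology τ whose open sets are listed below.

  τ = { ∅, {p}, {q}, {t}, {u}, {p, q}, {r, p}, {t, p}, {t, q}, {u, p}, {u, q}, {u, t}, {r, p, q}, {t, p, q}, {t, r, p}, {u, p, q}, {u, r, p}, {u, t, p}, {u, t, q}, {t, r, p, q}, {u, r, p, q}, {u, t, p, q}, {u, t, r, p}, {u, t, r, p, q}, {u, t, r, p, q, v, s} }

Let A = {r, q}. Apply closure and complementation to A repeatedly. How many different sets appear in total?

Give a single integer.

8

closure: X∖int(X∖A) = X∖{u, t, p} = {r, q, v, s}
Let k=closure and c=complement:
  1. A     = {r, q}
  2. kA    = {r, q, v, s}
  3. cA    = {u, t, p, v, s}
  4. ckA   = {u, t, p}
  5. kcA   = {u, t, r, p, v, s}
  6. ckcA  = {q}
  7. kckcA = {q, v, s}
  8. ckckcA = {u, t, r, p}
— saturated at 8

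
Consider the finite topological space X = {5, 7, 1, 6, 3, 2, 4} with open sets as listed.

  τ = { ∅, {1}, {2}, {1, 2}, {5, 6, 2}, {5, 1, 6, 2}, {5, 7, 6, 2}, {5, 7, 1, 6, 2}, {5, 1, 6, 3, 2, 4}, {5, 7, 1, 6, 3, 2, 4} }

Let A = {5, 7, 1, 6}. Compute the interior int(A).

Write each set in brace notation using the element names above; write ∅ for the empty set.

opens ⊆ A: ∅, {1}; union → int = {1}

{1}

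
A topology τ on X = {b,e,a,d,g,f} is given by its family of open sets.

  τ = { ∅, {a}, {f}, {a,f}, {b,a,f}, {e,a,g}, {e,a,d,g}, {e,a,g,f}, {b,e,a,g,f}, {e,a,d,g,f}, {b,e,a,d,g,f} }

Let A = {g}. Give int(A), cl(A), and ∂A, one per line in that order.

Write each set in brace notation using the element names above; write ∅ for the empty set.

int(A) = ∅
cl(A)  = {e,d,g}
∂A     = {e,d,g}

opens ⊆ A: ∅; union → int = ∅
complement {b,e,a,d,f}; its interior {b,a,f}; cl(A) = X∖{b,a,f} = {e,d,g}
boundary = {e,d,g} ∖ ∅ = {e,d,g}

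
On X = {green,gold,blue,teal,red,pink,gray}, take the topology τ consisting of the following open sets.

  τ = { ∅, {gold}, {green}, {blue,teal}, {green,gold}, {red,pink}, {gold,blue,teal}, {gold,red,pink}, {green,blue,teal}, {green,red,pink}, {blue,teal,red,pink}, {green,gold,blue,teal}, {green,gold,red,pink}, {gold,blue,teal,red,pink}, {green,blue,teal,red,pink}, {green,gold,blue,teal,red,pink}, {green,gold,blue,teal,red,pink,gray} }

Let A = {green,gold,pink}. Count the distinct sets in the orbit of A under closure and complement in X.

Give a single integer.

X∖A={blue,teal,red,gray}, int(X∖A)={blue,teal}, hence cl(A)={green,gold,red,pink,gray}
Orbit (k=closure, c=complement):
  1. A     = {green,gold,pink}
  2. kA    = {green,gold,red,pink,gray}
  3. cA    = {blue,teal,red,gray}
  4. ckA   = {blue,teal}
  5. kcA   = {blue,teal,red,pink,gray}
  6. kckA  = {blue,teal,gray}
  7. ckcA  = {green,gold}
  8. ckckA = {green,gold,red,pink}
  9. kckcA = {green,gold,gray}
  10. ckckcA = {blue,teal,red,pink}
(closed under both — stop)

10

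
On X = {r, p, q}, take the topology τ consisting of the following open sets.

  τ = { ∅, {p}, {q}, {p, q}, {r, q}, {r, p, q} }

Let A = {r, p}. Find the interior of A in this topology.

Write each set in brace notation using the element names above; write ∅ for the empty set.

U open, U⊆A: ∅, {p}. int(A) = ⋃ = {p}

{p}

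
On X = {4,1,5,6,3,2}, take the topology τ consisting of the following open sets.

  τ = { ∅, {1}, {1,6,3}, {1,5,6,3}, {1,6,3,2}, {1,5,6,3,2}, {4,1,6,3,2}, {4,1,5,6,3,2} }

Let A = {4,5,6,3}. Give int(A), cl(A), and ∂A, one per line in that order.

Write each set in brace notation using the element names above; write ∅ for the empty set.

opens ⊆ A: ∅; union → int = ∅
complement {1,2}; its interior {1}; cl(A) = X∖{1} = {4,5,6,3,2}
boundary = {4,5,6,3,2} ∖ ∅ = {4,5,6,3,2}

int(A) = ∅
cl(A)  = {4,5,6,3,2}
∂A     = {4,5,6,3,2}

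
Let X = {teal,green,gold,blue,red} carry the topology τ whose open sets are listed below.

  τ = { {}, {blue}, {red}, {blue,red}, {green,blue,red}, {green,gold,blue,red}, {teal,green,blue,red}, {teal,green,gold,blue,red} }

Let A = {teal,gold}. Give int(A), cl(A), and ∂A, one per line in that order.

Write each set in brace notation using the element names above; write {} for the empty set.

int(A) = {}
cl(A)  = {teal,gold}
∂A     = {teal,gold}

interior: largest open inside A is {} (from {})
cl via duality: int({green,blue,red}) = {green,blue,red}, so X∖{green,blue,red} = {teal,gold}
cl∖int = {teal,gold}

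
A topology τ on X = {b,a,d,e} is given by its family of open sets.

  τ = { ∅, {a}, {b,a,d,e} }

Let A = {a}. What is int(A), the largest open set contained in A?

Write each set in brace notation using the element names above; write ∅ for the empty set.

opens ⊆ A: ∅, {a}; union → int = {a}

{a}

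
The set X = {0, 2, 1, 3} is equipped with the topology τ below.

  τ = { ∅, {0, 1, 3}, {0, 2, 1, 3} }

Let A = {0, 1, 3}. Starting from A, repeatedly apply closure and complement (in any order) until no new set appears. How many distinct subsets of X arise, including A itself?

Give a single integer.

cl via duality: int({2}) = ∅, so X∖∅ = {0, 2, 1, 3}
Write k for closure, c for complement:
  1. A     = {0, 1, 3}
  2. kA    = {0, 2, 1, 3}
  3. cA    = {2}
  4. ckA   = ∅
applying k or c yields no new set

4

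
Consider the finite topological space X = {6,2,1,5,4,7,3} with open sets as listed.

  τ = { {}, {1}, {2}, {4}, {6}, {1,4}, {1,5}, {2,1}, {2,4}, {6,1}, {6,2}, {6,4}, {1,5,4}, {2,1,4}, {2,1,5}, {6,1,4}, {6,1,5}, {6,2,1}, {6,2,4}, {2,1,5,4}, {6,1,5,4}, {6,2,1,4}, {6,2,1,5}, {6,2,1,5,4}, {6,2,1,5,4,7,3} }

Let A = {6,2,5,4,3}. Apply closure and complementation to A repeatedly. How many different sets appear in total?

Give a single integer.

8

X∖A={1,7}, int(X∖A)={1}, hence cl(A)={6,2,5,4,7,3}
Orbit (k=closure, c=complement):
  1. A     = {6,2,5,4,3}
  2. kA    = {6,2,5,4,7,3}
  3. cA    = {1,7}
  4. ckA   = {1}
  5. kcA   = {1,5,7,3}
  6. ckcA  = {6,2,4}
  7. kckcA = {6,2,4,7,3}
  8. ckckcA = {1,5}
(closed under both — stop)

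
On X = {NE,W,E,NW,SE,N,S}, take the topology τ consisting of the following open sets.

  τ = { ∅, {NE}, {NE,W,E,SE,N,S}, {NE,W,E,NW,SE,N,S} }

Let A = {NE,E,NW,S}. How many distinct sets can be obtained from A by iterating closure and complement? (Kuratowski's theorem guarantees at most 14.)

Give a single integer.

closure: X∖int(X∖A) = X∖∅ = {NE,W,E,NW,SE,N,S}
Let k=closure and c=complement:
  1. A     = {NE,E,NW,S}
  2. kA    = {NE,W,E,NW,SE,N,S}
  3. cA    = {W,SE,N}
  4. ckA   = ∅
  5. kcA   = {W,E,NW,SE,N,S}
  6. ckcA  = {NE}
— saturated at 6

6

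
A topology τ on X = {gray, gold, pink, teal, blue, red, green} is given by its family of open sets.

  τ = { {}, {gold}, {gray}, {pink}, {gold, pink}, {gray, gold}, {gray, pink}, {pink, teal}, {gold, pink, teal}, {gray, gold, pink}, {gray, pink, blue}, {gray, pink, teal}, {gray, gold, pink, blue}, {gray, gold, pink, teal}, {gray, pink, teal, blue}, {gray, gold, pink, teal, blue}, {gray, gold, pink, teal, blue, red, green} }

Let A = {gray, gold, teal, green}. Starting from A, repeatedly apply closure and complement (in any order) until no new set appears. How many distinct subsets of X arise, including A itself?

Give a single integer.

8

cl via duality: int({pink, blue, red}) = {pink}, so X∖{pink} = {gray, gold, teal, blue, red, green}
Write k for closure, c for complement:
  1. A     = {gray, gold, teal, green}
  2. kA    = {gray, gold, teal, blue, red, green}
  3. cA    = {pink, blue, red}
  4. ckA   = {pink}
  5. kcA   = {pink, teal, blue, red, green}
  6. ckcA  = {gray, gold}
  7. kckcA = {gray, gold, blue, red, green}
  8. ckckcA = {pink, teal}
applying k or c yields no new set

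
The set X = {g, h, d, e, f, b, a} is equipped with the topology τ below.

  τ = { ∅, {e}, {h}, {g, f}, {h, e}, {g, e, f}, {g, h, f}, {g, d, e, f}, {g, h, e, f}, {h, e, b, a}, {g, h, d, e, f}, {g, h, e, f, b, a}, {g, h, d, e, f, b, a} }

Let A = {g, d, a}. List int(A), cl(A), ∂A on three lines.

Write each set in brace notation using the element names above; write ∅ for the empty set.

U open, U⊆A: ∅. int(A) = ⋃ = ∅
X∖A={h, e, f, b}, int(X∖A)={h, e}, hence cl(A)={g, d, f, b, a}
∂A: remove int from cl → {g, d, f, b, a}

int(A) = ∅
cl(A)  = {g, d, f, b, a}
∂A     = {g, d, f, b, a}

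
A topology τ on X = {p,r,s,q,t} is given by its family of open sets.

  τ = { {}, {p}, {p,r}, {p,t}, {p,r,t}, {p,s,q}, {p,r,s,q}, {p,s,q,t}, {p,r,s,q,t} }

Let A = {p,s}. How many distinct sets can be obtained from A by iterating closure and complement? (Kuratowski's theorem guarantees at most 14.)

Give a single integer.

complement {r,q,t}; its interior {}; cl(A) = X∖{} = {p,r,s,q,t}
With k = closure, c = complement:
  1. A     = {p,s}
  2. kA    = {p,r,s,q,t}
  3. cA    = {r,q,t}
  4. ckA   = {}
  5. kcA   = {r,s,q,t}
  6. ckcA  = {p}
k, c of each give nothing new

6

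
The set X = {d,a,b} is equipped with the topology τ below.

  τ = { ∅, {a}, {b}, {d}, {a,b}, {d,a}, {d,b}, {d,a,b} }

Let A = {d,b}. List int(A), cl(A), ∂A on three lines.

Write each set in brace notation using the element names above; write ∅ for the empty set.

int(A) = {d,b}
cl(A)  = {d,b}
∂A     = ∅

opens ⊆ A: ∅, {b}, {d}, {d,b}; union → int = {d,b}
complement {a}; its interior {a}; cl(A) = X∖{a} = {d,b}
boundary = {d,b} ∖ {d,b} = ∅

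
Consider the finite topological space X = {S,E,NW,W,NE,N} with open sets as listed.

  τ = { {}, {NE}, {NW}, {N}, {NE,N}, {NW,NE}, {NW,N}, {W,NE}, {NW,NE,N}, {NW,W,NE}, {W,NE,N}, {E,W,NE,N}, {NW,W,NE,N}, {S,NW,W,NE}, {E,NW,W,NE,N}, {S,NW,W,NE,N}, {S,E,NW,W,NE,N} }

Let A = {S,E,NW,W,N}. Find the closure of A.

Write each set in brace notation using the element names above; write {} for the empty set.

X∖A={NE}, int(X∖A)={NE}, hence cl(A)={S,E,NW,W,N}

{S,E,NW,W,N}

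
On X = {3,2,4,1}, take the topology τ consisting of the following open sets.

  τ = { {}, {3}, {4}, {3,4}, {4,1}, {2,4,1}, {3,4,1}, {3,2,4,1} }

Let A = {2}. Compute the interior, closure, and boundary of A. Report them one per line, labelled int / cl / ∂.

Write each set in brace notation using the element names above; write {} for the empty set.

int(A) = {}
cl(A)  = {2}
∂A     = {2}

interior: largest open inside A is {} (from {})
cl via duality: int({3,4,1}) = {3,4,1}, so X∖{3,4,1} = {2}
cl∖int = {2}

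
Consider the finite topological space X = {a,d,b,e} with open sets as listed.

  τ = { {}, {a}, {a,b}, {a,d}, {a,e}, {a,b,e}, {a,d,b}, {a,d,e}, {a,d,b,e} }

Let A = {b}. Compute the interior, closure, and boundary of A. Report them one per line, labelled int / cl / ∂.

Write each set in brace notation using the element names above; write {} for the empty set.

int(A) = {}
cl(A)  = {b}
∂A     = {b}

opens ⊆ A: {}; union → int = {}
complement {a,d,e}; its interior {a,d,e}; cl(A) = X∖{a,d,e} = {b}
boundary = {b} ∖ {} = {b}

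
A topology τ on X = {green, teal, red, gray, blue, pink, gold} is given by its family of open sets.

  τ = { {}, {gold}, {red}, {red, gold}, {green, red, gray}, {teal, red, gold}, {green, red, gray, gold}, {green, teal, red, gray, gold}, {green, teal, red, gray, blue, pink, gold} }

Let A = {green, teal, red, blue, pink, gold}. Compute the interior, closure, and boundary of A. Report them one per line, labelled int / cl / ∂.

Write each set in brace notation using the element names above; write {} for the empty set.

int(A) = {teal, red, gold}
cl(A)  = {green, teal, red, gray, blue, pink, gold}
∂A     = {green, gray, blue, pink}

U open, U⊆A: {}, {red}, {gold}, {red, gold}, {teal, red, gold}. int(A) = ⋃ = {teal, red, gold}
X∖A={gray}, int(X∖A)={}, hence cl(A)={green, teal, red, gray, blue, pink, gold}
∂A: remove int from cl → {green, gray, blue, pink}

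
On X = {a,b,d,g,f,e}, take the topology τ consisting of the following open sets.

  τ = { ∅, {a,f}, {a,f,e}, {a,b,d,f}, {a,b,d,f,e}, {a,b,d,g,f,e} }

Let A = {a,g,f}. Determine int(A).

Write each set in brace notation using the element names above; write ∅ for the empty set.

{a,f}

U open, U⊆A: ∅, {a,f}. int(A) = ⋃ = {a,f}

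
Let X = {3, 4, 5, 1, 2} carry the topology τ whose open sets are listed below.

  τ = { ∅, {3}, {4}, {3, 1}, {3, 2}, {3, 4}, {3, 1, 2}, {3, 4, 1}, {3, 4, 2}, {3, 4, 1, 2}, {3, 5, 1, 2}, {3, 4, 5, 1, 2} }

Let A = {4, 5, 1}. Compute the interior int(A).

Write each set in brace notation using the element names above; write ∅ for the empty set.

open subsets of A: ∅, {4}; so int(A) = {4}

{4}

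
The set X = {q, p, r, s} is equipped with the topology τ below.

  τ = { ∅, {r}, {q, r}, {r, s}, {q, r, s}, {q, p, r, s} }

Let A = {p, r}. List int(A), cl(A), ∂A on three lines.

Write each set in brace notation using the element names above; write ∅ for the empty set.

int(A) = {r}
cl(A)  = {q, p, r, s}
∂A     = {q, p, s}

opens ⊆ A: ∅, {r}; union → int = {r}
complement {q, s}; its interior ∅; cl(A) = X∖∅ = {q, p, r, s}
boundary = {q, p, r, s} ∖ {r} = {q, p, s}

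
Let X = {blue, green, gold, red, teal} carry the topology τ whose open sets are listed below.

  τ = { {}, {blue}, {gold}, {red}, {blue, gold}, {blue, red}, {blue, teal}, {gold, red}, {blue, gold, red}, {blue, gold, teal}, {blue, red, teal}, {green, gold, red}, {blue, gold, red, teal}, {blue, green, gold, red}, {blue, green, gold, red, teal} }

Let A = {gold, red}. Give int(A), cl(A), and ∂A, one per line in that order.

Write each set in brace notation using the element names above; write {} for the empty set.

int(A) = {gold, red}
cl(A)  = {green, gold, red}
∂A     = {green}

open subsets of A: {}, {red}, {gold}, {gold, red}; so int(A) = {gold, red}
closure: X∖int(X∖A) = X∖{blue, teal} = {green, gold, red}
∂A = {green, gold, red} minus {gold, red} = {green}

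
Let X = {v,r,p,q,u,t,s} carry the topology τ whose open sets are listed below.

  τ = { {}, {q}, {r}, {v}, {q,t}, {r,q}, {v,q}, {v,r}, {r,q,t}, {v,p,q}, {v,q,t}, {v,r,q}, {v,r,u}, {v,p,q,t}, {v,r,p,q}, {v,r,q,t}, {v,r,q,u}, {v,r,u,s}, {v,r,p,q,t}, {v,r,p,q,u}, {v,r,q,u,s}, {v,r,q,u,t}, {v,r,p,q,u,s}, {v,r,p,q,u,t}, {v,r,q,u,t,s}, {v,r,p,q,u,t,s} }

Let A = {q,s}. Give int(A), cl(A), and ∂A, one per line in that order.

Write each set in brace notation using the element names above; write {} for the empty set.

open subsets of A: {}, {q}; so int(A) = {q}
closure: X∖int(X∖A) = X∖{v,r,u} = {p,q,t,s}
∂A = {p,q,t,s} minus {q} = {p,t,s}

int(A) = {q}
cl(A)  = {p,q,t,s}
∂A     = {p,t,s}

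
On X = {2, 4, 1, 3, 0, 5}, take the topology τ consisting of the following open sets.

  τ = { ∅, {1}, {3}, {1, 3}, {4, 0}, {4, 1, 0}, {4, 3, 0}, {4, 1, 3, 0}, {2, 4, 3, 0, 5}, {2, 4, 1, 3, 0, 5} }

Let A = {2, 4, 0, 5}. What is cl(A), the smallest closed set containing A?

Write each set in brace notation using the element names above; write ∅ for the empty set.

complement {1, 3}; its interior {1, 3}; cl(A) = X∖{1, 3} = {2, 4, 0, 5}

{2, 4, 0, 5}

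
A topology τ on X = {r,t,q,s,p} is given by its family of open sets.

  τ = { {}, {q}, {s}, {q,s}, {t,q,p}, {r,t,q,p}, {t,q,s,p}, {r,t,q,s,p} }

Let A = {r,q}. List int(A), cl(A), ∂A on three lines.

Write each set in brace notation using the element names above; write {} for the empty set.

int(A) = {q}
cl(A)  = {r,t,q,p}
∂A     = {r,t,p}

interior: largest open inside A is {q} (from {}, {q})
cl via duality: int({t,s,p}) = {s}, so X∖{s} = {r,t,q,p}
cl∖int = {r,t,p}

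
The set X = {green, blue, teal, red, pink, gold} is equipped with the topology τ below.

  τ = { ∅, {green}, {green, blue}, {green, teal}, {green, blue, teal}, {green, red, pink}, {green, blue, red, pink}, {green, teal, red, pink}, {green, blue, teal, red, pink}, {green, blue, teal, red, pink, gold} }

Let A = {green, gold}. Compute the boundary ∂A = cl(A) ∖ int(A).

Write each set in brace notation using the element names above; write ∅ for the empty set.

U open, U⊆A: ∅, {green}. int(A) = ⋃ = {green}
X∖A={blue, teal, red, pink}, int(X∖A)=∅, hence cl(A)={green, blue, teal, red, pink, gold}
∂A: remove int from cl → {blue, teal, red, pink, gold}

{blue, teal, red, pink, gold}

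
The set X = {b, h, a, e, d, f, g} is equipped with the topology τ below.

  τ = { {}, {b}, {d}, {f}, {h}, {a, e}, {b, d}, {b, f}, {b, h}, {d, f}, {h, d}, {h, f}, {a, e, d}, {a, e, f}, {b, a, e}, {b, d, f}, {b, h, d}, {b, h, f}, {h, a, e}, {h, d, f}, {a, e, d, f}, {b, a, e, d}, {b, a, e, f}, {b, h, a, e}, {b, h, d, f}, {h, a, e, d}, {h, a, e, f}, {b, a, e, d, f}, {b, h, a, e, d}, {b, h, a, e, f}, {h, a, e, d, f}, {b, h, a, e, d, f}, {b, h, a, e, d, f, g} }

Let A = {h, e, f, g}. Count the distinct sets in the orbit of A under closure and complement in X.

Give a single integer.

X∖A={b, a, d}, int(X∖A)={b, d}, hence cl(A)={h, a, e, f, g}
Orbit (k=closure, c=complement):
  1. A     = {h, e, f, g}
  2. kA    = {h, a, e, f, g}
  3. cA    = {b, a, d}
  4. ckA   = {b, d}
  5. kcA   = {b, a, e, d, g}
  6. kckA  = {b, d, g}
  7. ckcA  = {h, f}
  8. ckckA = {h, a, e, f}
  9. kckcA = {h, f, g}
  10. ckckcA = {b, a, e, d}
(closed under both — stop)

10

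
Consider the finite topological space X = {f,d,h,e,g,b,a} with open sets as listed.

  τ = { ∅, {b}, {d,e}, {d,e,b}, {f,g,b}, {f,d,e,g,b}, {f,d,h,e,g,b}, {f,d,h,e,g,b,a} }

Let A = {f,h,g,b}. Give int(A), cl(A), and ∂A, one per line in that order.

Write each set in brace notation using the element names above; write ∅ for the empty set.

int(A) = {f,g,b}
cl(A)  = {f,h,g,b,a}
∂A     = {h,a}

open subsets of A: ∅, {b}, {f,g,b}; so int(A) = {f,g,b}
closure: X∖int(X∖A) = X∖{d,e} = {f,h,g,b,a}
∂A = {f,h,g,b,a} minus {f,g,b} = {h,a}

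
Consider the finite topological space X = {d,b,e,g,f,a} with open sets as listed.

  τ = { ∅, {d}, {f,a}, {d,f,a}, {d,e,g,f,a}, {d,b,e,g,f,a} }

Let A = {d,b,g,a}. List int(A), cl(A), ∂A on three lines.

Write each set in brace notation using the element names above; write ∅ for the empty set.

int(A) = {d}
cl(A)  = {d,b,e,g,f,a}
∂A     = {b,e,g,f,a}

U open, U⊆A: ∅, {d}. int(A) = ⋃ = {d}
X∖A={e,f}, int(X∖A)=∅, hence cl(A)={d,b,e,g,f,a}
∂A: remove int from cl → {b,e,g,f,a}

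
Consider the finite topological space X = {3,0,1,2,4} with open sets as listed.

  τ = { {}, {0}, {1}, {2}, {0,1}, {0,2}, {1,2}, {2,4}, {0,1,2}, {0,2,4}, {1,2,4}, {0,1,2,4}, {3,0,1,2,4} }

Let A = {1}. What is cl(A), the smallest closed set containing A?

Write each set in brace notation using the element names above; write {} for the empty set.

closure: X∖int(X∖A) = X∖{0,2,4} = {3,1}

{3,1}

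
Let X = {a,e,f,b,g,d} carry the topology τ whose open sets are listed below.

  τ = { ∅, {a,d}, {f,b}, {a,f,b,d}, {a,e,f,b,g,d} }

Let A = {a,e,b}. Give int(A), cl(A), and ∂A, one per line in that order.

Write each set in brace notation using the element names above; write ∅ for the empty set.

open subsets of A: ∅; so int(A) = ∅
closure: X∖int(X∖A) = X∖∅ = {a,e,f,b,g,d}
∂A = {a,e,f,b,g,d} minus ∅ = {a,e,f,b,g,d}

int(A) = ∅
cl(A)  = {a,e,f,b,g,d}
∂A     = {a,e,f,b,g,d}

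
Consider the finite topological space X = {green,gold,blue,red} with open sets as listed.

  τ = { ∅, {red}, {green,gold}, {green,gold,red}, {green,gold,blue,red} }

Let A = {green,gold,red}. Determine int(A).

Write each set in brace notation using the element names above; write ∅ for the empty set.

{green,gold,red}

opens ⊆ A: ∅, {red}, {green,gold}, {green,gold,red}; union → int = {green,gold,red}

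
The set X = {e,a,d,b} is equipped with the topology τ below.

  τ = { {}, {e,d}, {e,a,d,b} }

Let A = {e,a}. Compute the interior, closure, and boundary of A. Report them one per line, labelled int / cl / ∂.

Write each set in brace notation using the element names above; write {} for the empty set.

interior: largest open inside A is {} (from {})
cl via duality: int({d,b}) = {}, so X∖{} = {e,a,d,b}
cl∖int = {e,a,d,b}

int(A) = {}
cl(A)  = {e,a,d,b}
∂A     = {e,a,d,b}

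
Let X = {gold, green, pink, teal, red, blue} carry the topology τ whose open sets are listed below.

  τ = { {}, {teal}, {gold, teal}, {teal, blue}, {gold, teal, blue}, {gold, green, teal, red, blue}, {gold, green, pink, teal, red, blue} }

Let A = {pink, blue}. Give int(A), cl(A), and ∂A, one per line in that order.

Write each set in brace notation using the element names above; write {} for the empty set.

int(A) = {}
cl(A)  = {green, pink, red, blue}
∂A     = {green, pink, red, blue}

interior: largest open inside A is {} (from {})
cl via duality: int({gold, green, teal, red}) = {gold, teal}, so X∖{gold, teal} = {green, pink, red, blue}
cl∖int = {green, pink, red, blue}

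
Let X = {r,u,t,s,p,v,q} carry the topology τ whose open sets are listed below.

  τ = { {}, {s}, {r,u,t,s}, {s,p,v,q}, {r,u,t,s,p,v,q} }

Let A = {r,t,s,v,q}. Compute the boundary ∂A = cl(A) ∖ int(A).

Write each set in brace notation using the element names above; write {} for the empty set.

{r,u,t,p,v,q}

U open, U⊆A: {}, {s}. int(A) = ⋃ = {s}
X∖A={u,p}, int(X∖A)={}, hence cl(A)={r,u,t,s,p,v,q}
∂A: remove int from cl → {r,u,t,p,v,q}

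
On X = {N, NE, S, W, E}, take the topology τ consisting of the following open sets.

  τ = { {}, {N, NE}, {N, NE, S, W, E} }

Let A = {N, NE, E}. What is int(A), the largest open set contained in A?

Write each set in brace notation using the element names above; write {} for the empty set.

{N, NE}

interior: largest open inside A is {N, NE} (from {}, {N, NE})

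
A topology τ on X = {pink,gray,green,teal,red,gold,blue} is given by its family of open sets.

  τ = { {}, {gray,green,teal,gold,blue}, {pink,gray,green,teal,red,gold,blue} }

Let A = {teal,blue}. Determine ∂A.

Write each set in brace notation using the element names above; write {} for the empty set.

interior: largest open inside A is {} (from {})
cl via duality: int({pink,gray,green,red,gold}) = {}, so X∖{} = {pink,gray,green,teal,red,gold,blue}
cl∖int = {pink,gray,green,teal,red,gold,blue}

{pink,gray,green,teal,red,gold,blue}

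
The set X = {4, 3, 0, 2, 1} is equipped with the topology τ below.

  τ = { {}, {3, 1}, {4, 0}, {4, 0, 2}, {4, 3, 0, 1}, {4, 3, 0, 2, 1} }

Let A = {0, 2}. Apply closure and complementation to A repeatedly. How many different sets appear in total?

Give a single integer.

6

complement {4, 3, 1}; its interior {3, 1}; cl(A) = X∖{3, 1} = {4, 0, 2}
With k = closure, c = complement:
  1. A     = {0, 2}
  2. kA    = {4, 0, 2}
  3. cA    = {4, 3, 1}
  4. ckA   = {3, 1}
  5. kcA   = {4, 3, 0, 2, 1}
  6. ckcA  = {}
k, c of each give nothing new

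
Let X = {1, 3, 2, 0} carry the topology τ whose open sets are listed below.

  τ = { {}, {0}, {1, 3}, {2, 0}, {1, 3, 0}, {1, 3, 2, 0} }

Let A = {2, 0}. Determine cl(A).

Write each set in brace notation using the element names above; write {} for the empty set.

X∖A={1, 3}, int(X∖A)={1, 3}, hence cl(A)={2, 0}

{2, 0}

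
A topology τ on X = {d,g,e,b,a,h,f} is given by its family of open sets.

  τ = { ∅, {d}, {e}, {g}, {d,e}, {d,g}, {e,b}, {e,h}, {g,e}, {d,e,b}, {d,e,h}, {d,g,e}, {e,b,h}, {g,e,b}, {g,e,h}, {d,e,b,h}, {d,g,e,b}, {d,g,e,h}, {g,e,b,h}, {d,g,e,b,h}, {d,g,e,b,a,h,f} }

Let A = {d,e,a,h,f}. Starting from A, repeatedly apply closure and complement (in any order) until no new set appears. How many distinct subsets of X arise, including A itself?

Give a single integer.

closure: X∖int(X∖A) = X∖{g} = {d,e,b,a,h,f}
Let k=closure and c=complement:
  1. A     = {d,e,a,h,f}
  2. kA    = {d,e,b,a,h,f}
  3. cA    = {g,b}
  4. ckA   = {g}
  5. kcA   = {g,b,a,f}
  6. kckA  = {g,a,f}
  7. ckcA  = {d,e,h}
  8. ckckA = {d,e,b,h}
— saturated at 8

8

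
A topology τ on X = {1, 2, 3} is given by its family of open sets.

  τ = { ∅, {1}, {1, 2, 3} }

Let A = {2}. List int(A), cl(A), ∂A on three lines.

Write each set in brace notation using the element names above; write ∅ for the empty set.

int(A) = ∅
cl(A)  = {2, 3}
∂A     = {2, 3}

U open, U⊆A: ∅. int(A) = ⋃ = ∅
X∖A={1, 3}, int(X∖A)={1}, hence cl(A)={2, 3}
∂A: remove int from cl → {2, 3}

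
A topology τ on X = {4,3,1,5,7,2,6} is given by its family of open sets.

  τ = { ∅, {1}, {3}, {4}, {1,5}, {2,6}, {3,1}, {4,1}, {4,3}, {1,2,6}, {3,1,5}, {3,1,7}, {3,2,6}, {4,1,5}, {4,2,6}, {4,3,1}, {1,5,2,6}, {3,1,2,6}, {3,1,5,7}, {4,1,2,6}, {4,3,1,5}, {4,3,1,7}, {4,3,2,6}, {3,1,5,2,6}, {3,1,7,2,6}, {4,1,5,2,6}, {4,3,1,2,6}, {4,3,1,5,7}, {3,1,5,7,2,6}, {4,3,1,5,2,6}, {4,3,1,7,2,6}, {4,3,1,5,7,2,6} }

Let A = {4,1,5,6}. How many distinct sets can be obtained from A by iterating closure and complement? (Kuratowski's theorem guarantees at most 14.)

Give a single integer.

10

closure: X∖int(X∖A) = X∖{3} = {4,1,5,7,2,6}
Let k=closure and c=complement:
  1. A     = {4,1,5,6}
  2. kA    = {4,1,5,7,2,6}
  3. cA    = {3,7,2}
  4. ckA   = {3}
  5. kcA   = {3,7,2,6}
  6. kckA  = {3,7}
  7. ckcA  = {4,1,5}
  8. ckckA = {4,1,5,2,6}
  9. kckcA = {4,1,5,7}
  10. ckckcA = {3,2,6}
— saturated at 10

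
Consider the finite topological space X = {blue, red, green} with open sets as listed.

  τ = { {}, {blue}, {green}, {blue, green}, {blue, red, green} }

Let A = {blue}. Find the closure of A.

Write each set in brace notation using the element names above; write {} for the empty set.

{blue, red}

X∖A={red, green}, int(X∖A)={green}, hence cl(A)={blue, red}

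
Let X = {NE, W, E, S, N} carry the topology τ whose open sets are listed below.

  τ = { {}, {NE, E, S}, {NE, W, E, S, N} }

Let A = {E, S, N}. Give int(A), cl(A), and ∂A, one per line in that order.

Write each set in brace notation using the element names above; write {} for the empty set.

U open, U⊆A: {}. int(A) = ⋃ = {}
X∖A={NE, W}, int(X∖A)={}, hence cl(A)={NE, W, E, S, N}
∂A: remove int from cl → {NE, W, E, S, N}

int(A) = {}
cl(A)  = {NE, W, E, S, N}
∂A     = {NE, W, E, S, N}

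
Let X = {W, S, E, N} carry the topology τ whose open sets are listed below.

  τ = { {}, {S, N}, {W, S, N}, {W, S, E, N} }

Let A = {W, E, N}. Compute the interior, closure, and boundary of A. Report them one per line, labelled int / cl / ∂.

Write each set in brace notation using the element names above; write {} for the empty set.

interior: largest open inside A is {} (from {})
cl via duality: int({S}) = {}, so X∖{} = {W, S, E, N}
cl∖int = {W, S, E, N}

int(A) = {}
cl(A)  = {W, S, E, N}
∂A     = {W, S, E, N}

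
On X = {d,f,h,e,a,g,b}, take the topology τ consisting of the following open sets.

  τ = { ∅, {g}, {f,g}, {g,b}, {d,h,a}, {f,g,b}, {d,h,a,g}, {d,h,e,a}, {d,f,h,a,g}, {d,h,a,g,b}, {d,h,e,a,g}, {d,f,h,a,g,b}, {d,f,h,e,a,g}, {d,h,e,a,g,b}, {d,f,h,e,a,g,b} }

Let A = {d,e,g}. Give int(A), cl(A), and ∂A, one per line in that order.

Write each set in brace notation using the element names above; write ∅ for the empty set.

U open, U⊆A: ∅, {g}. int(A) = ⋃ = {g}
X∖A={f,h,a,b}, int(X∖A)=∅, hence cl(A)={d,f,h,e,a,g,b}
∂A: remove int from cl → {d,f,h,e,a,b}

int(A) = {g}
cl(A)  = {d,f,h,e,a,g,b}
∂A     = {d,f,h,e,a,b}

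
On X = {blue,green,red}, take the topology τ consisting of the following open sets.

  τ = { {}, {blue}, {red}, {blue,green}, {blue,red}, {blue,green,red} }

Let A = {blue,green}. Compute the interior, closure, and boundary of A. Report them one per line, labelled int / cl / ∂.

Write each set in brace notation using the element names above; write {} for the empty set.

open subsets of A: {}, {blue}, {blue,green}; so int(A) = {blue,green}
closure: X∖int(X∖A) = X∖{red} = {blue,green}
∂A = {blue,green} minus {blue,green} = {}

int(A) = {blue,green}
cl(A)  = {blue,green}
∂A     = {}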